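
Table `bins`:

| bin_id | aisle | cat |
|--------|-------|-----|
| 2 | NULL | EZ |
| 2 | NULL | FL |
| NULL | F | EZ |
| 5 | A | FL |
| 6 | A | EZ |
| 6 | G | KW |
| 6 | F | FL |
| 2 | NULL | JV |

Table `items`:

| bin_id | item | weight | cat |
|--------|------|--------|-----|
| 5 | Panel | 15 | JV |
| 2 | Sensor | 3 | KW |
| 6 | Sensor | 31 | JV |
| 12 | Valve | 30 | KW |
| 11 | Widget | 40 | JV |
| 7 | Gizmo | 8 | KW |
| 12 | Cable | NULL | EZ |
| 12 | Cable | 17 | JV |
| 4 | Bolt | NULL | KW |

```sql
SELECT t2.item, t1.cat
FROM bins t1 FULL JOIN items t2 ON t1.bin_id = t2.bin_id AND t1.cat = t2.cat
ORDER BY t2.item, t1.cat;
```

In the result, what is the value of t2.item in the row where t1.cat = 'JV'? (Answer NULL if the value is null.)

FULL OUTER JOIN keeps every row from both sides; unmatched rows get NULL for the other side's columns.
Matching on t1.bin_id = t2.bin_id AND t1.cat = t2.cat. A NULL in a compared column never satisfies the condition.
- t1[0] bin_id=2, cat=EZ → no match; kept with NULLs on the t2 side.
- t1[1] bin_id=2, cat=FL → no match; kept with NULLs on the t2 side.
- t1[2] bin_id=NULL, cat=EZ → no match; kept with NULLs on the t2 side.
- t1[3] bin_id=5, cat=FL → no match; kept with NULLs on the t2 side.
- t1[4] bin_id=6, cat=EZ → no match; kept with NULLs on the t2 side.
- t1[5] bin_id=6, cat=KW → no match; kept with NULLs on the t2 side.
- t1[6] bin_id=6, cat=FL → no match; kept with NULLs on the t2 side.
- t1[7] bin_id=2, cat=JV → no match; kept with NULLs on the t2 side.
- plus 9 unmatched t2 row(s), each kept with NULL t1 columns.

NULL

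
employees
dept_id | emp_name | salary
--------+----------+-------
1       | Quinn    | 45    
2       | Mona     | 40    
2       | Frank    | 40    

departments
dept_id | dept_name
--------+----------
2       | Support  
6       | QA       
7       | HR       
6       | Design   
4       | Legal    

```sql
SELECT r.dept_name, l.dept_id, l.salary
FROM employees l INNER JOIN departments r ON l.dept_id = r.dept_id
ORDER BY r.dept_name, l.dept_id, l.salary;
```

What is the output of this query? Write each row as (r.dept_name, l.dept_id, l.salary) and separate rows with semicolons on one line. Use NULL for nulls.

INNER JOIN keeps only pairs where the ON condition holds.
Matching on l.dept_id = r.dept_id.
- l (dept_id=1) has no partner → excluded.
- l (dept_id=2) pairs with 1 row(s) of r.
- l (dept_id=2) pairs with 1 row(s) of r.
After projecting and ordering:
r.dept_name | l.dept_id | l.salary
Support | 2 | 40
Support | 2 | 40

(Support, 2, 40); (Support, 2, 40)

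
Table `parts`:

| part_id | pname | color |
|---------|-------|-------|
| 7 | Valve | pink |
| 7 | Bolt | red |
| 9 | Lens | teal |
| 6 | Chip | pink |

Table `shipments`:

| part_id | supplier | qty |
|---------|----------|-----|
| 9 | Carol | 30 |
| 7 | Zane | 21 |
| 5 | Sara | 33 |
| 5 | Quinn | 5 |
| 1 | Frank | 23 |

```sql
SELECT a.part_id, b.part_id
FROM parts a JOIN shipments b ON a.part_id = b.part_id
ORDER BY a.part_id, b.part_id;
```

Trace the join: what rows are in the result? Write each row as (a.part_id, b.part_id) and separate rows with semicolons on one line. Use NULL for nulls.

(7, 7); (7, 7); (9, 9)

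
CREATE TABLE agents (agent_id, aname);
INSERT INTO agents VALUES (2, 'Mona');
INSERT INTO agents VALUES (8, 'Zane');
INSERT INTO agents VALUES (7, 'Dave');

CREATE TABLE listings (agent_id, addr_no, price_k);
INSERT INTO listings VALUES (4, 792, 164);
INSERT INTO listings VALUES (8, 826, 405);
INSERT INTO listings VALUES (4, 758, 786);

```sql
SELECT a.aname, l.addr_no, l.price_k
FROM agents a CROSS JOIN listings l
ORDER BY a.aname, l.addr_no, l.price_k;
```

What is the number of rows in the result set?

9

CROSS JOIN pairs every row of `agents` with every row of `listings`: 3 × 3 = 9 rows.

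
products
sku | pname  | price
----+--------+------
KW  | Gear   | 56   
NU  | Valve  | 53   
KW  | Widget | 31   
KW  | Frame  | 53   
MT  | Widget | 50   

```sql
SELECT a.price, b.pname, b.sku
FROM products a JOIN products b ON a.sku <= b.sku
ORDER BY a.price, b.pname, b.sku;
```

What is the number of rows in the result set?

18

INNER JOIN keeps only pairs where the ON condition holds.
Matching on a.sku <= b.sku.
Matched pairs: 18.
Total: 18 rows.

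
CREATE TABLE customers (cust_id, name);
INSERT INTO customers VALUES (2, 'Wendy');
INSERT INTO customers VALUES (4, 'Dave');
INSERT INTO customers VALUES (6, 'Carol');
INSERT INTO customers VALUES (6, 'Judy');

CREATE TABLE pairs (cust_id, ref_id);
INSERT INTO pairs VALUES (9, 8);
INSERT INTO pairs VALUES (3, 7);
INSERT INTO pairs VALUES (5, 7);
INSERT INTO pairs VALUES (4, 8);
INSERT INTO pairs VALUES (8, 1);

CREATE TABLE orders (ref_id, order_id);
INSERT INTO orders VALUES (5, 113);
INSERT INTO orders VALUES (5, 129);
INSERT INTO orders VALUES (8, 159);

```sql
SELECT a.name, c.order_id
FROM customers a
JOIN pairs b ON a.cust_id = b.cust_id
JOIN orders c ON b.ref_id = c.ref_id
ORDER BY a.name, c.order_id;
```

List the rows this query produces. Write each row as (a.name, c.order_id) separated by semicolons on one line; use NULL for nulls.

Joins associate left-to-right: customers INNER JOIN pairs on cust_id gives 1 intermediate row(s).
Then INNER JOIN `orders c` on ref_id: keep only rows whose b.ref_id appears in c.

(Dave, 159)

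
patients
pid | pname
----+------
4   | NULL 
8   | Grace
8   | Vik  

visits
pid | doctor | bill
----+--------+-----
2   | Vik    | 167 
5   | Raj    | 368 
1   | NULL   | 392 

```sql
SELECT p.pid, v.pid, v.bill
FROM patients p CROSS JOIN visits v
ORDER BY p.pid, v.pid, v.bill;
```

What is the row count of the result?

CROSS JOIN pairs every row of `patients` with every row of `visits`: 3 × 3 = 9 rows.

9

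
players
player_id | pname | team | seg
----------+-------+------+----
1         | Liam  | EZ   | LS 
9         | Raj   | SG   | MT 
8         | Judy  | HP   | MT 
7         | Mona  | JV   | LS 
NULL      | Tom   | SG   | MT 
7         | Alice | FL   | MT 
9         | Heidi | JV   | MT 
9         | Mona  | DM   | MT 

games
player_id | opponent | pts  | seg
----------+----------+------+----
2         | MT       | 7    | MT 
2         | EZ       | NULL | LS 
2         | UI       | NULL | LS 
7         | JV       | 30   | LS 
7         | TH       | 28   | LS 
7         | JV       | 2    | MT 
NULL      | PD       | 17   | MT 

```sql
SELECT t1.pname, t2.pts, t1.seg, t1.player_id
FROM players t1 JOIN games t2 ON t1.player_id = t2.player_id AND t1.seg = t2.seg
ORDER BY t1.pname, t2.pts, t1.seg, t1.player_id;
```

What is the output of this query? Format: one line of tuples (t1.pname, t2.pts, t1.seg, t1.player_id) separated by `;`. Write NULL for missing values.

(Alice, 2, MT, 7); (Mona, 28, LS, 7); (Mona, 30, LS, 7)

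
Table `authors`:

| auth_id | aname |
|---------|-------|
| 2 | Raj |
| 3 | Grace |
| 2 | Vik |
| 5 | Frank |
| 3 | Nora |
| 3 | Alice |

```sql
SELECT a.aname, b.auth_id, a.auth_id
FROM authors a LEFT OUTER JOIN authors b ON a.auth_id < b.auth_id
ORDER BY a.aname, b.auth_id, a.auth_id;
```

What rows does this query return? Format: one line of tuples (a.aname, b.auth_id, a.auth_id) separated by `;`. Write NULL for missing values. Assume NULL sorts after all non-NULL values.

LEFT JOIN keeps every row from `authors a`; unmatched rows get NULL for `authors b`'s columns.
Matching on a.auth_id < b.auth_id.
- auth_id=2: 4 matching b row(s), so 4 row(s) emitted.
- auth_id=3: 1 matching b row(s), so 1 row(s) emitted.
- auth_id=2: 4 matching b row(s), so 4 row(s) emitted.
- auth_id=5: no b row matches, row kept with b columns NULL.
- auth_id=3: 1 matching b row(s), so 1 row(s) emitted.
- auth_id=3: 1 matching b row(s), so 1 row(s) emitted.

(Alice, 5, 3); (Frank, NULL, 5); (Grace, 5, 3); (Nora, 5, 3); (Raj, 3, 2); (Raj, 3, 2); (Raj, 3, 2); (Raj, 5, 2); (Vik, 3, 2); (Vik, 3, 2); (Vik, 3, 2); (Vik, 5, 2)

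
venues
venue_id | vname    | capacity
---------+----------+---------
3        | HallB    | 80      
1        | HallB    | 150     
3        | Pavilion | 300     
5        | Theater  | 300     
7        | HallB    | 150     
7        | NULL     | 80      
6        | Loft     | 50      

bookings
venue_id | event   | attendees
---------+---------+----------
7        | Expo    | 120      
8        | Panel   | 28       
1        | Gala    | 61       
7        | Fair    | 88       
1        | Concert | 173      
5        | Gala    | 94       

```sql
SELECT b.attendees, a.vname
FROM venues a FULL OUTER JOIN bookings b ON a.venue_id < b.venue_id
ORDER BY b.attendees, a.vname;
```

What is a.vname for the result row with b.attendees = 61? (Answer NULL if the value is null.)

NULL

FULL OUTER JOIN keeps every row from both sides; unmatched rows get NULL for the other side's columns.
Matching on a.venue_id < b.venue_id.
Matched pairs: 20; unmatched a rows kept: 0; unmatched b rows kept: 2.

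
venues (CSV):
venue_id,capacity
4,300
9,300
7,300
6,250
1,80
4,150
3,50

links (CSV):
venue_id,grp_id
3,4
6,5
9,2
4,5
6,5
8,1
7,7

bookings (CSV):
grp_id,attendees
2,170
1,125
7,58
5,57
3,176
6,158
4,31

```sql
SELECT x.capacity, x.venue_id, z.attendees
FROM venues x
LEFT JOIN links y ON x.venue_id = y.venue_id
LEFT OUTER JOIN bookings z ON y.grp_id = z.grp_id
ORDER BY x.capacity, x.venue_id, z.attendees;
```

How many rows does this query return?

Step 1 — x LEFT JOIN y on venue_id → 8 row(s).
Then LEFT JOIN `bookings z` on grp_id: each of those 8 rows is kept; rows whose y.grp_id has no match in z get NULL for z's columns.
Result: 8 row(s).

8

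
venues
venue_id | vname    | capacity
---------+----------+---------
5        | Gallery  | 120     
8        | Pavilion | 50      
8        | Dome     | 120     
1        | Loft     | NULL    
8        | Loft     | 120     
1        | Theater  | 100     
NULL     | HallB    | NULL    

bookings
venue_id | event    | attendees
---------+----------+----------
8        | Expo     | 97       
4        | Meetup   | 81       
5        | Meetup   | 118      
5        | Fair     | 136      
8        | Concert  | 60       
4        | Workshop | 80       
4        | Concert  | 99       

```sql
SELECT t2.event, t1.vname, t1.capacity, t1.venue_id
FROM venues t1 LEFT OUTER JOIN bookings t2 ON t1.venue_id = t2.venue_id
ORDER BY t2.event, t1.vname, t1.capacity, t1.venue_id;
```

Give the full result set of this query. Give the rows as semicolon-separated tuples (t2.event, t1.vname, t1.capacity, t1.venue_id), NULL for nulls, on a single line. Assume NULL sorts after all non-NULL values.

(Concert, Dome, 120, 8); (Concert, Loft, 120, 8); (Concert, Pavilion, 50, 8); (Expo, Dome, 120, 8); (Expo, Loft, 120, 8); (Expo, Pavilion, 50, 8); (Fair, Gallery, 120, 5); (Meetup, Gallery, 120, 5); (NULL, HallB, NULL, NULL); (NULL, Loft, NULL, 1); (NULL, Theater, 100, 1)

LEFT JOIN keeps every row from `venues`; unmatched rows get NULL for `bookings`'s columns.
Matching on t1.venue_id = t2.venue_id. A NULL in a compared column never satisfies the condition.
Matched pairs: 8; unmatched t1 rows kept: 3.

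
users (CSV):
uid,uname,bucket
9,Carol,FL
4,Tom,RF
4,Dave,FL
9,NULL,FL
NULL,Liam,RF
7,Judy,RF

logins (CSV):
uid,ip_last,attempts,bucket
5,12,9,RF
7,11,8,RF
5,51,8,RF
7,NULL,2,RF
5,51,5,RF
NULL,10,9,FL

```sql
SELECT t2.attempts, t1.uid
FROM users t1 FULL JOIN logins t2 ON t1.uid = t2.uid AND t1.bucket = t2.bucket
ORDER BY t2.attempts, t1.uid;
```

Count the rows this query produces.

FULL OUTER JOIN keeps every row from both sides; unmatched rows get NULL for the other side's columns.
Matching on t1.uid = t2.uid AND t1.bucket = t2.bucket. A NULL in a compared column never satisfies the condition.
Matched pairs: 2; unmatched t1 rows kept: 5; unmatched t2 rows kept: 4.
Total: 2 matched + 9 padded = 11 rows.

11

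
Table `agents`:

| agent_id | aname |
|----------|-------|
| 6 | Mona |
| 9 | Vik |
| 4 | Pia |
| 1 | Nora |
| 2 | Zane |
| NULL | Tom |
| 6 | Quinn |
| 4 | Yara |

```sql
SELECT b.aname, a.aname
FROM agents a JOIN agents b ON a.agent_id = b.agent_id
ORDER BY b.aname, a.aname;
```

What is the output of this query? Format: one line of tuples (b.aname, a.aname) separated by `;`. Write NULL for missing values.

(Mona, Mona); (Mona, Quinn); (Nora, Nora); (Pia, Pia); (Pia, Yara); (Quinn, Mona); (Quinn, Quinn); (Vik, Vik); (Yara, Pia); (Yara, Yara); (Zane, Zane)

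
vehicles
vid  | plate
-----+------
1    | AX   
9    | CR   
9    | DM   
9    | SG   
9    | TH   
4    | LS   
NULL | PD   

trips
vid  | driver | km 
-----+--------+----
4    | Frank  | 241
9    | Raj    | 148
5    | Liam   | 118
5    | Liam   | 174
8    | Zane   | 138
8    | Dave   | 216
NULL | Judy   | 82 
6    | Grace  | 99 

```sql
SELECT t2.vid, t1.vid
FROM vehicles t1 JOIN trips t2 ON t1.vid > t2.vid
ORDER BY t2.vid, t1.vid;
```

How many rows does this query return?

24

INNER JOIN keeps only pairs where the ON condition holds.
Matching on t1.vid > t2.vid. A NULL in a compared column never satisfies the condition.
- t1 (vid=1) has no partner → excluded.
- t1 (vid=9) pairs with 6 row(s) of t2.
- t1 (vid=9) pairs with 6 row(s) of t2.
- t1 (vid=9) pairs with 6 row(s) of t2.
- t1 (vid=9) pairs with 6 row(s) of t2.
- t1 (vid=4) has no partner → excluded.
- t1 (vid=NULL) has no partner → excluded.
Total: 24 rows.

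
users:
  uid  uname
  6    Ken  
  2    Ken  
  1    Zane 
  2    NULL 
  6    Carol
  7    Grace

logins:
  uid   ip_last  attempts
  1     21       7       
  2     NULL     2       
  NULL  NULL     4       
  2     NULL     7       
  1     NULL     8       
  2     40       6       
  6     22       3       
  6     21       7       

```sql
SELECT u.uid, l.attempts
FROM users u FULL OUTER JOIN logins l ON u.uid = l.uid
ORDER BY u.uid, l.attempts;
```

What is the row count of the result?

14

FULL OUTER JOIN keeps every row from both sides; unmatched rows get NULL for the other side's columns.
Matching on u.uid = l.uid. A NULL in a compared column never satisfies the condition.
- u row (uid=6): matches 2 l row(s) → 2 output row(s).
- u row (uid=2): matches 3 l row(s) → 3 output row(s).
- u row (uid=1): matches 2 l row(s) → 2 output row(s).
- u row (uid=2): matches 3 l row(s) → 3 output row(s).
- u row (uid=6): matches 2 l row(s) → 2 output row(s).
- u row (uid=7): no match → kept, l columns NULL.
- 1 row(s) from l found no u partner → padded with NULL.
Total: 12 matched + 2 padded = 14 rows.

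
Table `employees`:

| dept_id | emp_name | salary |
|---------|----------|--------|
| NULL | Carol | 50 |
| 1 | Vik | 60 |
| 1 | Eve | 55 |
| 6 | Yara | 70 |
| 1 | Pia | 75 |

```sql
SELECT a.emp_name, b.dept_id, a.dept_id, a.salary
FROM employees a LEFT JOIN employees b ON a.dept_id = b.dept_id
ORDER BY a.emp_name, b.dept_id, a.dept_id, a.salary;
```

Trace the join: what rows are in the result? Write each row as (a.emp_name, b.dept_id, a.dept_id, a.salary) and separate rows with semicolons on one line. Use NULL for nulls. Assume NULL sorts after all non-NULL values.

(Carol, NULL, NULL, 50); (Eve, 1, 1, 55); (Eve, 1, 1, 55); (Eve, 1, 1, 55); (Pia, 1, 1, 75); (Pia, 1, 1, 75); (Pia, 1, 1, 75); (Vik, 1, 1, 60); (Vik, 1, 1, 60); (Vik, 1, 1, 60); (Yara, 6, 6, 70)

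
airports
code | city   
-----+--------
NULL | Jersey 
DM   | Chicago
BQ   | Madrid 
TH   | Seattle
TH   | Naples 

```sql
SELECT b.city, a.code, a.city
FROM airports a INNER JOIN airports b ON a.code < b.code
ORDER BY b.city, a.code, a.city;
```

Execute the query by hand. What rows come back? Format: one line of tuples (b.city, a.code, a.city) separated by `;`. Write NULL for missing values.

(Chicago, BQ, Madrid); (Naples, BQ, Madrid); (Naples, DM, Chicago); (Seattle, BQ, Madrid); (Seattle, DM, Chicago)

INNER JOIN keeps only pairs where the ON condition holds.
Matching on a.code < b.code. A NULL in a compared column never satisfies the condition.
- a (code=NULL) has no partner → excluded.
- a (code=DM) pairs with 2 row(s) of b.
- a (code=BQ) pairs with 3 row(s) of b.
- a (code=TH) has no partner → excluded.
- a (code=TH) has no partner → excluded.
After projecting and ordering:
b.city | a.code | a.city
Chicago | BQ | Madrid
Naples | BQ | Madrid
Naples | DM | Chicago
Seattle | BQ | Madrid
Seattle | DM | Chicago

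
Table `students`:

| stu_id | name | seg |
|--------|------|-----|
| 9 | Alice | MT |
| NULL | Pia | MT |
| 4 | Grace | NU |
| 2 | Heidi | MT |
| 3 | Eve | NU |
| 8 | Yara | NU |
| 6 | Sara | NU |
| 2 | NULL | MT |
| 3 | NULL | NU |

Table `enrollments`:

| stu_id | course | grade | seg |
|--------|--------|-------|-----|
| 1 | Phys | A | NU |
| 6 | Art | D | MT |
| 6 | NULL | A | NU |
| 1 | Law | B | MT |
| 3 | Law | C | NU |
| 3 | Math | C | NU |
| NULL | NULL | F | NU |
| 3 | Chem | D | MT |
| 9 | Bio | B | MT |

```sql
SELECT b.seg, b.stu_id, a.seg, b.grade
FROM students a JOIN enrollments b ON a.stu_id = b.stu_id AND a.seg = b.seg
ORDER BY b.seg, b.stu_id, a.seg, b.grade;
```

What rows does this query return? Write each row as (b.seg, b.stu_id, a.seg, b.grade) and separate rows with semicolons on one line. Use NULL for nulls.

(MT, 9, MT, B); (NU, 3, NU, C); (NU, 3, NU, C); (NU, 3, NU, C); (NU, 3, NU, C); (NU, 6, NU, A)

INNER JOIN keeps only pairs where the ON condition holds.
Matching on a.stu_id = b.stu_id AND a.seg = b.seg. A NULL in a compared column never satisfies the condition.
- a row (stu_id=9, seg=MT): matches 1 b row(s) → 1 output row(s).
- a row (stu_id=NULL, seg=MT): no match → dropped.
- a row (stu_id=4, seg=NU): no match → dropped.
- a row (stu_id=2, seg=MT): no match → dropped.
- a row (stu_id=3, seg=NU): matches 2 b row(s) → 2 output row(s).
- a row (stu_id=8, seg=NU): no match → dropped.
- a row (stu_id=6, seg=NU): matches 1 b row(s) → 1 output row(s).
- a row (stu_id=2, seg=MT): no match → dropped.
- a row (stu_id=3, seg=NU): matches 2 b row(s) → 2 output row(s).
After projecting and ordering:
b.seg | b.stu_id | a.seg | b.grade
MT | 9 | MT | B
NU | 3 | NU | C
NU | 3 | NU | C
NU | 3 | NU | C
NU | 3 | NU | C
NU | 6 | NU | A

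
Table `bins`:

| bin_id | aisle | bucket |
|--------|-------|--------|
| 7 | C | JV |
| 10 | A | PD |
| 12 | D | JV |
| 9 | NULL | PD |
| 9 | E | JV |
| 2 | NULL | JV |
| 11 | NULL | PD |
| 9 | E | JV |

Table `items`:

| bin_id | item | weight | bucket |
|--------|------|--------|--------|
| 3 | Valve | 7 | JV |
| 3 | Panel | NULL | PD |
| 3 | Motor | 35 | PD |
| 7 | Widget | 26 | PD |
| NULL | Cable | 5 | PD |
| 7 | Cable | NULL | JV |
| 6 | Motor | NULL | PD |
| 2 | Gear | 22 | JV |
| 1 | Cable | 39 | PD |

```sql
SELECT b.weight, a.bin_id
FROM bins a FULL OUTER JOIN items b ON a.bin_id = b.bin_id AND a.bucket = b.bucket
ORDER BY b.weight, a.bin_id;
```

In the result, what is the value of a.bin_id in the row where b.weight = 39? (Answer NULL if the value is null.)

FULL OUTER JOIN keeps every row from both sides; unmatched rows get NULL for the other side's columns.
Matching on a.bin_id = b.bin_id AND a.bucket = b.bucket. A NULL in a compared column never satisfies the condition.
Matched pairs: 2; unmatched a rows kept: 6; unmatched b rows kept: 7.

NULL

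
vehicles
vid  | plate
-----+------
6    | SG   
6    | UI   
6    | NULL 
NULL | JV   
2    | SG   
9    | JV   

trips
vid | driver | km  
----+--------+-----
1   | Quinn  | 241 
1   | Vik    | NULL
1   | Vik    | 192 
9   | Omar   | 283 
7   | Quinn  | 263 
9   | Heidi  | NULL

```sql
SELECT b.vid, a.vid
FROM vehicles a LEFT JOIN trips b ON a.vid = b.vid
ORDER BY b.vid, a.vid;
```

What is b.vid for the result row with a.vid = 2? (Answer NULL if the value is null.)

NULL

LEFT JOIN keeps every row from `vehicles`; unmatched rows get NULL for `trips`'s columns.
Matching on a.vid = b.vid. A NULL in a compared column never satisfies the condition.
- vid=6: no b row matches, row kept with b columns NULL.
- vid=6: no b row matches, row kept with b columns NULL.
- vid=6: no b row matches, row kept with b columns NULL.
- vid=NULL: no b row matches, row kept with b columns NULL.
- vid=2: no b row matches, row kept with b columns NULL.
- vid=9: 2 matching b row(s), so 2 row(s) emitted.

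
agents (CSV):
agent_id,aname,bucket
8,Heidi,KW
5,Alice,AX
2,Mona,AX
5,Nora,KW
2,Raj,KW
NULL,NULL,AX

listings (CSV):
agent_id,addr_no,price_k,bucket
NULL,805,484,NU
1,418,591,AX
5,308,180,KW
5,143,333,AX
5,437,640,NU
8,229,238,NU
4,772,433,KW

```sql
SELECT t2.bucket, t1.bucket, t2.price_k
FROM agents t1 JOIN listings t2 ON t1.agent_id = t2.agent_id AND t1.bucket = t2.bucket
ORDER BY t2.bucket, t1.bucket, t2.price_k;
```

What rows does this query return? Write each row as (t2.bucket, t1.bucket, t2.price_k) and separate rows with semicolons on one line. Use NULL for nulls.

(AX, AX, 333); (KW, KW, 180)

INNER JOIN keeps only pairs where the ON condition holds.
Matching on t1.agent_id = t2.agent_id AND t1.bucket = t2.bucket. A NULL in a compared column never satisfies the condition.
- t1 row (agent_id=8, bucket=KW): no match → dropped.
- t1 row (agent_id=5, bucket=AX): matches 1 t2 row(s) → 1 output row(s).
- t1 row (agent_id=2, bucket=AX): no match → dropped.
- t1 row (agent_id=5, bucket=KW): matches 1 t2 row(s) → 1 output row(s).
- t1 row (agent_id=2, bucket=KW): no match → dropped.
- t1 row (agent_id=NULL, bucket=AX): no match → dropped.
After projecting and ordering:
t2.bucket | t1.bucket | t2.price_k
AX | AX | 333
KW | KW | 180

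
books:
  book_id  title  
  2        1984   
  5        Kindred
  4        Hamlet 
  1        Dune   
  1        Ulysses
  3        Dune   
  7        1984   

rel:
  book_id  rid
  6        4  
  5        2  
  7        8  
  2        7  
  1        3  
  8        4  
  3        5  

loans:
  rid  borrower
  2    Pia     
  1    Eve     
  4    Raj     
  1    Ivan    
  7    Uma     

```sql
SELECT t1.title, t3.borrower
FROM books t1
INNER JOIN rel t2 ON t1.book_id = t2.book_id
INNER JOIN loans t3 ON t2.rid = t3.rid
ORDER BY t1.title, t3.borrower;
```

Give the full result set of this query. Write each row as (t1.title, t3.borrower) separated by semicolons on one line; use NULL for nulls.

(1984, Uma); (Kindred, Pia)

Evaluate left to right. First `books t1 INNER JOIN rel t2` on book_id: 6 row(s).
Then INNER JOIN `loans t3` on rid: keep only rows whose t2.rid appears in t3.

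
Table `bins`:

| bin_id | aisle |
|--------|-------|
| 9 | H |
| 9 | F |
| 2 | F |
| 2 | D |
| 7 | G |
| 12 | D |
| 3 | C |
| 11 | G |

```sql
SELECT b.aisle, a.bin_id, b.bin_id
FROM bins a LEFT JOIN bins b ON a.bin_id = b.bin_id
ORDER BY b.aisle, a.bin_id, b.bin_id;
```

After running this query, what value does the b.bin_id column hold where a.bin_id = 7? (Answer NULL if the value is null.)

7

LEFT JOIN keeps every row from `bins a`; unmatched rows get NULL for `bins b`'s columns.
Matching on a.bin_id = b.bin_id.
- a (bin_id=9) pairs with 2 row(s) of b.
- a (bin_id=9) pairs with 2 row(s) of b.
- a (bin_id=2) pairs with 2 row(s) of b.
- a (bin_id=2) pairs with 2 row(s) of b.
- a (bin_id=7) pairs with 1 row(s) of b.
- a (bin_id=12) pairs with 1 row(s) of b.
- a (bin_id=3) pairs with 1 row(s) of b.
- a (bin_id=11) pairs with 1 row(s) of b.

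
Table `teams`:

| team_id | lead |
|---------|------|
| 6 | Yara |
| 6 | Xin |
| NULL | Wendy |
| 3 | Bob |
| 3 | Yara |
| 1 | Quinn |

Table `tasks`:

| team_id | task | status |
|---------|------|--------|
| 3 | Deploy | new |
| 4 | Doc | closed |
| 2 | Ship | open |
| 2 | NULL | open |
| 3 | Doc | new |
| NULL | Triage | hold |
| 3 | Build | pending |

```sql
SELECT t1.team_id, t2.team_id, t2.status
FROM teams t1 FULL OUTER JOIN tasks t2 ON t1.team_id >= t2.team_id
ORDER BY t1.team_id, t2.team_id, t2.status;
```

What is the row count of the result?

25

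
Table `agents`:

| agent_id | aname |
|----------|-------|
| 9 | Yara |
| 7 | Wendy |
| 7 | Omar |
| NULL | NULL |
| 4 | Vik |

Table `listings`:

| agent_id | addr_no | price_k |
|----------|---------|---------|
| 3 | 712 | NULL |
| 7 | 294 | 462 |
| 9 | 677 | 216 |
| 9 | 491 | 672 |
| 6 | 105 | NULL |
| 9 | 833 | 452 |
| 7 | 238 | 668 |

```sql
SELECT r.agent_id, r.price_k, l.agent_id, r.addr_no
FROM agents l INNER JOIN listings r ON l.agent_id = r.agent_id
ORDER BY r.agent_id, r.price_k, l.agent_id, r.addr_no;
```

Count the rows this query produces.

INNER JOIN keeps only pairs where the ON condition holds.
Matching on l.agent_id = r.agent_id. A NULL in a compared column never satisfies the condition.
Matched pairs: 7.
Total: 7 rows.

7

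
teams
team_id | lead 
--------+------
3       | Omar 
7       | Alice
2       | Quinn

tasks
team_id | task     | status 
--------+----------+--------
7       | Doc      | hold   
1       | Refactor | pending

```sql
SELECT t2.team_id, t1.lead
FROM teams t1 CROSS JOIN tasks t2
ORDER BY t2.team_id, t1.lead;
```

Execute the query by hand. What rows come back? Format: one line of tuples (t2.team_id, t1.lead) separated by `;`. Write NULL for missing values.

(1, Alice); (1, Omar); (1, Quinn); (7, Alice); (7, Omar); (7, Quinn)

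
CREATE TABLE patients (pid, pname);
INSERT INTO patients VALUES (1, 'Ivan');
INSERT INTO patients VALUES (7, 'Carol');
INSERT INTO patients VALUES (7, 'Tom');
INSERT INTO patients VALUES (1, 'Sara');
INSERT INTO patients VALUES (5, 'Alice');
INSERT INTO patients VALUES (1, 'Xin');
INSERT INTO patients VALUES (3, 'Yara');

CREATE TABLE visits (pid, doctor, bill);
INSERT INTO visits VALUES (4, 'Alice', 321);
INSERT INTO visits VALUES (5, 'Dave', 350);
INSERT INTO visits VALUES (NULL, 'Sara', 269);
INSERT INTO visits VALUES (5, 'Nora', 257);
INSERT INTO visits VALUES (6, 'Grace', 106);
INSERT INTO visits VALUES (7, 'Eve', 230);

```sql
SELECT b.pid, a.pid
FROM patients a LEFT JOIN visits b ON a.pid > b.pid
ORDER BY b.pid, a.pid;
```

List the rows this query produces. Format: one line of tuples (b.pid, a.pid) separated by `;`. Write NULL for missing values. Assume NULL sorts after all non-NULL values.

(4, 5); (4, 7); (4, 7); (5, 7); (5, 7); (5, 7); (5, 7); (6, 7); (6, 7); (NULL, 1); (NULL, 1); (NULL, 1); (NULL, 3)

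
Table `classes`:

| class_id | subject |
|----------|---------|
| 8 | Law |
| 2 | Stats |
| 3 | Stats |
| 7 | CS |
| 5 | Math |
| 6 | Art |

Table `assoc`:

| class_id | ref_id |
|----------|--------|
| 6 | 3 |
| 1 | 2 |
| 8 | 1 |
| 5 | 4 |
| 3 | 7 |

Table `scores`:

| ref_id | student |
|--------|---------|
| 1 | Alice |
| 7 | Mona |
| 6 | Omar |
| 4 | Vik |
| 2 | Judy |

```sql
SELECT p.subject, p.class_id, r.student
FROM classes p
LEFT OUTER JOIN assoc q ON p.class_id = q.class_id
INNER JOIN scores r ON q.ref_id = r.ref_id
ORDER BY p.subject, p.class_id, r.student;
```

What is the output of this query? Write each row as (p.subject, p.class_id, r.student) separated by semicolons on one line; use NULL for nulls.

(Law, 8, Alice); (Math, 5, Vik); (Stats, 3, Mona)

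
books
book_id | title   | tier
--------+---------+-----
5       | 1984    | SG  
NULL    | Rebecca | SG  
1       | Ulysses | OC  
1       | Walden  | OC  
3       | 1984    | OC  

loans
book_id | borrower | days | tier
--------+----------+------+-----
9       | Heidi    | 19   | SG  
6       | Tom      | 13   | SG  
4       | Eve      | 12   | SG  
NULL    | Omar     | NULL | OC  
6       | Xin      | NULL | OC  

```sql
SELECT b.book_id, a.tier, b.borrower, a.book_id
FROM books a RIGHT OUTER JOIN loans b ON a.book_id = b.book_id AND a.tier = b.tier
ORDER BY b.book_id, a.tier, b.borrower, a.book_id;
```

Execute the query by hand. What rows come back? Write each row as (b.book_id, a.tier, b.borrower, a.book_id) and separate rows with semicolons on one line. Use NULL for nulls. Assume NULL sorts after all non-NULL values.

(4, NULL, Eve, NULL); (6, NULL, Tom, NULL); (6, NULL, Xin, NULL); (9, NULL, Heidi, NULL); (NULL, NULL, Omar, NULL)

RIGHT JOIN keeps every row from `loans`; unmatched rows get NULL for `books`'s columns.
Matching on a.book_id = b.book_id AND a.tier = b.tier. A NULL in a compared column never satisfies the condition.
- a (book_id=5, tier=SG) has no partner in b.
- a (book_id=NULL, tier=SG) has no partner in b.
- a (book_id=1, tier=OC) has no partner in b.
- a (book_id=1, tier=OC) has no partner in b.
- a (book_id=3, tier=OC) has no partner in b.
- 5 b row(s) had no a match → kept, a columns NULL.
After projecting and ordering:
b.book_id | a.tier | b.borrower | a.book_id
4 | NULL | Eve | NULL
6 | NULL | Tom | NULL
6 | NULL | Xin | NULL
9 | NULL | Heidi | NULL
NULL | NULL | Omar | NULL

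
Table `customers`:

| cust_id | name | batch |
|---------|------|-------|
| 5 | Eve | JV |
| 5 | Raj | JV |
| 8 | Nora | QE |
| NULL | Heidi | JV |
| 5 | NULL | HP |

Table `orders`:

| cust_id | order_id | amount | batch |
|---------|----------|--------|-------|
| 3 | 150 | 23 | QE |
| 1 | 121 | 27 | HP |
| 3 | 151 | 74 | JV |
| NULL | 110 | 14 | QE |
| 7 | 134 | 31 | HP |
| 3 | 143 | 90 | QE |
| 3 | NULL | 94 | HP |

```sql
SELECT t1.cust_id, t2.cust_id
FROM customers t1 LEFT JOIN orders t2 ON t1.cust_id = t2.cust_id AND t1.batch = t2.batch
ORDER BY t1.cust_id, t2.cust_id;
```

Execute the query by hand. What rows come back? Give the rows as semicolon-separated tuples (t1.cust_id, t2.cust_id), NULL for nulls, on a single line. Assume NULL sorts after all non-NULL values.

LEFT JOIN keeps every row from `customers`; unmatched rows get NULL for `orders`'s columns.
Matching on t1.cust_id = t2.cust_id AND t1.batch = t2.batch. A NULL in a compared column never satisfies the condition.
Matched pairs: 0; unmatched t1 rows kept: 5.

(5, NULL); (5, NULL); (5, NULL); (8, NULL); (NULL, NULL)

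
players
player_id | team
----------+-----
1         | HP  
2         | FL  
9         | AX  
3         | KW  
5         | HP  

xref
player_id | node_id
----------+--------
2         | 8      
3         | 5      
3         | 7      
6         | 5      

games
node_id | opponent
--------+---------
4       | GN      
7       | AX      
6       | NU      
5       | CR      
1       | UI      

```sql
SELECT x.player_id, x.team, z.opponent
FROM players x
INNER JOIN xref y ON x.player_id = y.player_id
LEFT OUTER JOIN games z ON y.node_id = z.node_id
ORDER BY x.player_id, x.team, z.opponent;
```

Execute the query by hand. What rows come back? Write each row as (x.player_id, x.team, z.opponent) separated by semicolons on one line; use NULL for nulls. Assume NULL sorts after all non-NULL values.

(2, FL, NULL); (3, KW, AX); (3, KW, CR)

Joins associate left-to-right: players INNER JOIN xref on player_id gives 3 intermediate row(s).
Then LEFT JOIN `games z` on node_id: each of those 3 rows is kept; rows whose y.node_id has no match in z get NULL for z's columns.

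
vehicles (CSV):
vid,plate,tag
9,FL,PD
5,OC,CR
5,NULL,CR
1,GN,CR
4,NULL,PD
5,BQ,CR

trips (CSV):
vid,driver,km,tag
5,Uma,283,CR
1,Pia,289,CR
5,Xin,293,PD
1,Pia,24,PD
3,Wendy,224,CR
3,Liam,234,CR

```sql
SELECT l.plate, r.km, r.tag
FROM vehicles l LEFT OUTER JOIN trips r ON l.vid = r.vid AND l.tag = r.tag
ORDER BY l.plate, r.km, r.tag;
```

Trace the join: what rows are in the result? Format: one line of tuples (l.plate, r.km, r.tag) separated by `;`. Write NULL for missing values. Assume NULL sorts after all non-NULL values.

(BQ, 283, CR); (FL, NULL, NULL); (GN, 289, CR); (OC, 283, CR); (NULL, 283, CR); (NULL, NULL, NULL)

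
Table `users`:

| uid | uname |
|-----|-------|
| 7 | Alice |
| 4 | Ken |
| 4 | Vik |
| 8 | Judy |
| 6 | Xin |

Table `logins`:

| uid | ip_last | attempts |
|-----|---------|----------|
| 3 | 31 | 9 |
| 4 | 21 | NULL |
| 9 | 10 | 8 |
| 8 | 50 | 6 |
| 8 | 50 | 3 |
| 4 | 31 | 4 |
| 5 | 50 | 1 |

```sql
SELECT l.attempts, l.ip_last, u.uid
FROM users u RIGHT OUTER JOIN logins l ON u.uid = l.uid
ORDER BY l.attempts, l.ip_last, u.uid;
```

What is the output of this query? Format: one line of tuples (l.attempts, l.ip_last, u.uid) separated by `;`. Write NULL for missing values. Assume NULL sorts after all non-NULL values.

RIGHT JOIN keeps every row from `logins`; unmatched rows get NULL for `users`'s columns.
Matching on u.uid = l.uid.
- u[0] uid=7 → no match.
- u[1] uid=4 → 2 match(es) in l → 2 row(s).
- u[2] uid=4 → 2 match(es) in l → 2 row(s).
- u[3] uid=8 → 2 match(es) in l → 2 row(s).
- u[4] uid=6 → no match.
- plus 3 unmatched l row(s), each kept with NULL u columns.
After projecting and ordering:
l.attempts | l.ip_last | u.uid
1 | 50 | NULL
3 | 50 | 8
4 | 31 | 4
4 | 31 | 4
6 | 50 | 8
8 | 10 | NULL
9 | 31 | NULL
NULL | 21 | 4
NULL | 21 | 4

(1, 50, NULL); (3, 50, 8); (4, 31, 4); (4, 31, 4); (6, 50, 8); (8, 10, NULL); (9, 31, NULL); (NULL, 21, 4); (NULL, 21, 4)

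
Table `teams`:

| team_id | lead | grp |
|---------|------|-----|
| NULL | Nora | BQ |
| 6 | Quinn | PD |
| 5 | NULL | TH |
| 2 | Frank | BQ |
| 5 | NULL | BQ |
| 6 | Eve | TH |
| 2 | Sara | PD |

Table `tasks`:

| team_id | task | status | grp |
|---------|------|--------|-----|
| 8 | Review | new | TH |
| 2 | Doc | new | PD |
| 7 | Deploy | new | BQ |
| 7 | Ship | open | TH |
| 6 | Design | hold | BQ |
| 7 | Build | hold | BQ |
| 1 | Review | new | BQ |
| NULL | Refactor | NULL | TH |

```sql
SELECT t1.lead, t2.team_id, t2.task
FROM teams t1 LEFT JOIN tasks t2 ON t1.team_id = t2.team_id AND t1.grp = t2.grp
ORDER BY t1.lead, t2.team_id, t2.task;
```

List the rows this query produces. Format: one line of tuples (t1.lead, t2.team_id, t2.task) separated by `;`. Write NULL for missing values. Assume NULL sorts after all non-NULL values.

LEFT JOIN keeps every row from `teams`; unmatched rows get NULL for `tasks`'s columns.
Matching on t1.team_id = t2.team_id AND t1.grp = t2.grp. A NULL in a compared column never satisfies the condition.
- team_id=NULL, grp=BQ: no t2 row matches, row kept with t2 columns NULL.
- team_id=6, grp=PD: no t2 row matches, row kept with t2 columns NULL.
- team_id=5, grp=TH: no t2 row matches, row kept with t2 columns NULL.
- team_id=2, grp=BQ: no t2 row matches, row kept with t2 columns NULL.
- team_id=5, grp=BQ: no t2 row matches, row kept with t2 columns NULL.
- team_id=6, grp=TH: no t2 row matches, row kept with t2 columns NULL.
- team_id=2, grp=PD: 1 matching t2 row(s), so 1 row(s) emitted.
After projecting and ordering:
t1.lead | t2.team_id | t2.task
Eve | NULL | NULL
Frank | NULL | NULL
Nora | NULL | NULL
Quinn | NULL | NULL
Sara | 2 | Doc
NULL | NULL | NULL
NULL | NULL | NULL

(Eve, NULL, NULL); (Frank, NULL, NULL); (Nora, NULL, NULL); (Quinn, NULL, NULL); (Sara, 2, Doc); (NULL, NULL, NULL); (NULL, NULL, NULL)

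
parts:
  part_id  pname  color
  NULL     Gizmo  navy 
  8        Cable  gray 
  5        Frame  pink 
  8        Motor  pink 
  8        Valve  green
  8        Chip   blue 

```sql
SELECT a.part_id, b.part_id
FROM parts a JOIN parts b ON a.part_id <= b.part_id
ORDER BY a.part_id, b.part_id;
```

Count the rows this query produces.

21

INNER JOIN keeps only pairs where the ON condition holds.
Matching on a.part_id <= b.part_id. A NULL in a compared column never satisfies the condition.
Matched pairs: 21.
Total: 21 rows.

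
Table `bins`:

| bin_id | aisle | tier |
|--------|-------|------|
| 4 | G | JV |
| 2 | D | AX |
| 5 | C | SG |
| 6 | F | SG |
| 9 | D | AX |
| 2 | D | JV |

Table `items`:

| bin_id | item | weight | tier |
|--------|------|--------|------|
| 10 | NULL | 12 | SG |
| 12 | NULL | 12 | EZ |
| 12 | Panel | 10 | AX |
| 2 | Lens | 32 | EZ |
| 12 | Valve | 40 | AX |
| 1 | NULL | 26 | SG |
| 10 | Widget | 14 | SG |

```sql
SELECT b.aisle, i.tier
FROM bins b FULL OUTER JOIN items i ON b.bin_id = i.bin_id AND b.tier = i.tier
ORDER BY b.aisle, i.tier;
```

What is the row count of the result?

FULL OUTER JOIN keeps every row from both sides; unmatched rows get NULL for the other side's columns.
Matching on b.bin_id = i.bin_id AND b.tier = i.tier.
- b[0] bin_id=4, tier=JV → no match; kept with NULLs on the i side.
- b[1] bin_id=2, tier=AX → no match; kept with NULLs on the i side.
- b[2] bin_id=5, tier=SG → no match; kept with NULLs on the i side.
- b[3] bin_id=6, tier=SG → no match; kept with NULLs on the i side.
- b[4] bin_id=9, tier=AX → no match; kept with NULLs on the i side.
- b[5] bin_id=2, tier=JV → no match; kept with NULLs on the i side.
- 7 i row(s) had no b match → kept, b columns NULL.
Total: 0 matched + 13 padded = 13 rows.

13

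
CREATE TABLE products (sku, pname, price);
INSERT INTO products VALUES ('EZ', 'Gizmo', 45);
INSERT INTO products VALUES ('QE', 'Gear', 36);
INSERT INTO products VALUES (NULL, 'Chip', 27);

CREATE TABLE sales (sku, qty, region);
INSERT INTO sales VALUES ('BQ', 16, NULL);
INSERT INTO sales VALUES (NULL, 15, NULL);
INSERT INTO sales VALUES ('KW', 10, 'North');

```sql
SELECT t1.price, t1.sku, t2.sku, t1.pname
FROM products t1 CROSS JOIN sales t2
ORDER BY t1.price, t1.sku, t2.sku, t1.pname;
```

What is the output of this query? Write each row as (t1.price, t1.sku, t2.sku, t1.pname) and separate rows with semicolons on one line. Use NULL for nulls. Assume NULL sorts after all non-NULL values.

(27, NULL, BQ, Chip); (27, NULL, KW, Chip); (27, NULL, NULL, Chip); (36, QE, BQ, Gear); (36, QE, KW, Gear); (36, QE, NULL, Gear); (45, EZ, BQ, Gizmo); (45, EZ, KW, Gizmo); (45, EZ, NULL, Gizmo)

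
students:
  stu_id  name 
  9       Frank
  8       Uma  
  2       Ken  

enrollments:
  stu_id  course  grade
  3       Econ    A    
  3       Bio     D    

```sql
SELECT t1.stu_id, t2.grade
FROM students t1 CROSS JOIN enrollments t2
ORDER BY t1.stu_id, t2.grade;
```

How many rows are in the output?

CROSS JOIN pairs every row of `students` with every row of `enrollments`: 3 × 2 = 6 rows.

6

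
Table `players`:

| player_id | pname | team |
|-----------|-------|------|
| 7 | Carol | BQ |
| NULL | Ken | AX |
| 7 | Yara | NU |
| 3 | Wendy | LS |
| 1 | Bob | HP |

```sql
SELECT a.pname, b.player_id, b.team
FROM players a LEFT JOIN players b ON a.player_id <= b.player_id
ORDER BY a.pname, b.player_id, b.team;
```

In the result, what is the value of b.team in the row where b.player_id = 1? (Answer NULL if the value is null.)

LEFT JOIN keeps every row from `players a`; unmatched rows get NULL for `players b`'s columns.
Matching on a.player_id <= b.player_id. A NULL in a compared column never satisfies the condition.
- a row (player_id=7): matches 2 b row(s) → 2 output row(s).
- a row (player_id=NULL): no match → kept, b columns NULL.
- a row (player_id=7): matches 2 b row(s) → 2 output row(s).
- a row (player_id=3): matches 3 b row(s) → 3 output row(s).
- a row (player_id=1): matches 4 b row(s) → 4 output row(s).

HP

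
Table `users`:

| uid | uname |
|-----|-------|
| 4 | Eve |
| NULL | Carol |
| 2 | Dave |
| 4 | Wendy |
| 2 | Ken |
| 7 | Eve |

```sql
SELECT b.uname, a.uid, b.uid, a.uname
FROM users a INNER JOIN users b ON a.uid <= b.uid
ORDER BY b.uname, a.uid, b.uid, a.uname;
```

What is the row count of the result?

17

INNER JOIN keeps only pairs where the ON condition holds.
Matching on a.uid <= b.uid. A NULL in a compared column never satisfies the condition.
- a (uid=4) pairs with 3 row(s) of b.
- a (uid=NULL) has no partner → excluded.
- a (uid=2) pairs with 5 row(s) of b.
- a (uid=4) pairs with 3 row(s) of b.
- a (uid=2) pairs with 5 row(s) of b.
- a (uid=7) pairs with 1 row(s) of b.
Total: 17 rows.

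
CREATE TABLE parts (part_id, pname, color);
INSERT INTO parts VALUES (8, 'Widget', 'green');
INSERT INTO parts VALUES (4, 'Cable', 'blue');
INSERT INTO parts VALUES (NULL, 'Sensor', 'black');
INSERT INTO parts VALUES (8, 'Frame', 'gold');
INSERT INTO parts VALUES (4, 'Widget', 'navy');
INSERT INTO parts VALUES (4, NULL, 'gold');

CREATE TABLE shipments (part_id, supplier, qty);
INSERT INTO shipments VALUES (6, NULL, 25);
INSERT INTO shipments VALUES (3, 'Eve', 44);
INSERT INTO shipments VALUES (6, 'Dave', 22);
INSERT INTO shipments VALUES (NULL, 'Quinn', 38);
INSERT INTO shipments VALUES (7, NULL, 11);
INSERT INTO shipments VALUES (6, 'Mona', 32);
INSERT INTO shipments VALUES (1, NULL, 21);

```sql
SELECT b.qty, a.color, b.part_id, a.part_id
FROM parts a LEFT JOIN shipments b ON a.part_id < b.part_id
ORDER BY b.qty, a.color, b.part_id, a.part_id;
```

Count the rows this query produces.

15

LEFT JOIN keeps every row from `parts`; unmatched rows get NULL for `shipments`'s columns.
Matching on a.part_id < b.part_id. A NULL in a compared column never satisfies the condition.
Matched pairs: 12; unmatched a rows kept: 3.
Total: 12 matched + 3 padded = 15 rows.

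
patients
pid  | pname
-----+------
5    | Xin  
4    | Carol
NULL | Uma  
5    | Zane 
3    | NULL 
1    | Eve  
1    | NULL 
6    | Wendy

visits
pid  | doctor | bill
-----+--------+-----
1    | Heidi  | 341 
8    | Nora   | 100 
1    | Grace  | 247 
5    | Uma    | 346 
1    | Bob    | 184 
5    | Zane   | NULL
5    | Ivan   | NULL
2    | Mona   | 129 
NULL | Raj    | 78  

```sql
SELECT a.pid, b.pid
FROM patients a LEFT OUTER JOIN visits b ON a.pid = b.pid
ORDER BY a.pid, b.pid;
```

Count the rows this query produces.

16

LEFT JOIN keeps every row from `patients`; unmatched rows get NULL for `visits`'s columns.
Matching on a.pid = b.pid. A NULL in a compared column never satisfies the condition.
- a (pid=5) pairs with 3 row(s) of b.
- a (pid=4) has no partner → padded with NULL.
- a (pid=NULL) has no partner → padded with NULL.
- a (pid=5) pairs with 3 row(s) of b.
- a (pid=3) has no partner → padded with NULL.
- a (pid=1) pairs with 3 row(s) of b.
- a (pid=1) pairs with 3 row(s) of b.
- a (pid=6) has no partner → padded with NULL.
Total: 12 matched + 4 padded = 16 rows.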